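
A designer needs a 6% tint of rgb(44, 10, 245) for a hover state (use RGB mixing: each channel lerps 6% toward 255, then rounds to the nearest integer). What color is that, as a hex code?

Per channel, c → c + 0.06(255 − c):
  R: 44 + 12.66 = 56.66 → 57
  G: 10 + 14.7 = 24.7 → 25
  B: 245 + 0.06×(255−245) = 245 + 0.6 = 245.6 → 246
rgb(57, 25, 246) = #3919F6.

#3919F6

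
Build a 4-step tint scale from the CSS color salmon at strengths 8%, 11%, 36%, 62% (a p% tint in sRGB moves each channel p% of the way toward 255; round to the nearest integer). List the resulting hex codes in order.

#FA8A7D, #FB8E82, #FCAEA5, #FDCFC9

CSS salmon is rgb(250, 128, 114).
8%: (250→250, 128 + 10.16 = 138.16→138, 114 + 11.28 = 125.28→125) → #FA8A7D
11%: (250 + 0.55 = 250.55→251, 128 + 13.97 = 141.97→142, 114 + 15.51 = 129.51→130) → #FB8E82
36%: (250 + 1.8 = 251.8→252, 128 + 45.72 = 173.72→174, 114 + 50.76 = 164.76→165) → #FCAEA5
62%: (250 + 3.1 = 253.1→253, 128 + 78.74 = 206.74→207, 114 + 87.42 = 201.42→201) → #FDCFC9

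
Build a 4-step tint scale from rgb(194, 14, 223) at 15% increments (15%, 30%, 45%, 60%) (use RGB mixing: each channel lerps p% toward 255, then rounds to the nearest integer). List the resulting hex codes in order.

15%: (194 + 9.15 = 203.15→203, 14 + 36.15 = 50.15→50, 223 + 4.8 = 227.8→228) → #CB32E4
30%: (194 + 18.3 = 212.3→212, 14 + 72.3 = 86.3→86, 223 + 9.6 = 232.6→233) → #D456E9
45%: (194 + 27.45 = 221.45→221, 14 + 108.45 = 122.45→122, 223 + 14.4 = 237.4→237) → #DD7AED
60%: (194 + 36.6 = 230.6→231, 14 + 144.6 = 158.6→159, 223 + 19.2 = 242.2→242) → #E79FF2

#CB32E4, #D456E9, #DD7AED, #E79FF2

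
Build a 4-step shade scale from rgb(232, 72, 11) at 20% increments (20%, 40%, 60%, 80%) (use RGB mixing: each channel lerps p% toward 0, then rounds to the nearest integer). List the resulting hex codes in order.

20%: (232 − 46.4 = 185.6→186, 72 − 14.4 = 57.6→58, 11 − 2.2 = 8.8→9) → #ba3a09
40%: (232 − 92.8 = 139.2→139, 72 − 28.8 = 43.2→43, 11 − 4.4 = 6.6→7) → #8b2b07
60%: (232 − 139.2 = 92.8→93, 72 − 43.2 = 28.8→29, 11 − 6.6 = 4.4→4) → #5d1d04
80%: (232 − 185.6 = 46.4→46, 72 − 57.6 = 14.4→14, 11 − 8.8 = 2.2→2) → #2e0e02

#ba3a09, #8b2b07, #5d1d04, #2e0e02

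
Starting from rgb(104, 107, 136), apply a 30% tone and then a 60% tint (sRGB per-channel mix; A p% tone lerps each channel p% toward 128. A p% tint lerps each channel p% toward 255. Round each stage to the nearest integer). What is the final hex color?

#c5c6cf

Lerp each channel 30% toward 128:
  R: 104 + 7.2 = 111.2 → 111
  G: 107 + 0.3×(128−107) = 107 + 6.3 = 113.3 → 113
  B: 136 + 0.3×(128−136) = 136 − 2.4 = 133.6 → 134
After the tone: rgb(111, 113, 134) = #6f7186.
A 60% tint moves each channel 60% toward 255:
  R: 111 + 0.6×(255−111) = 111 + 86.4 = 197.4 → 197
  G: 113 + 85.2 = 198.2 → 198
  B: 134 + 72.6 = 206.6 → 207
rgb(197, 198, 207) = #c5c6cf.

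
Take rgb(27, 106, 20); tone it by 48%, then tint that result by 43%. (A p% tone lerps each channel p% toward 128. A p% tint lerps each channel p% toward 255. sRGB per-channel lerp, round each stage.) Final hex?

A 48% tone moves each channel 48% toward 128:
  R: 27 + 0.48×(128−27) = 27 + 48.48 = 75.48 → 75
  G: 106 + 0.48×(128−106) = 106 + 10.56 = 116.56 → 117
  B: 20 + 0.48×(128−20) = 20 + 51.84 = 71.84 → 72
After the tone: rgb(75, 117, 72) = #4B7548.
Lerp each channel 43% toward 255:
  R: 75 + 0.43×(255−75) = 75 + 77.4 = 152.4 → 152
  G: 117 + 59.34 = 176.34 → 176
  B: 72 + 78.69 = 150.69 → 151
rgb(152, 176, 151) = #98B097.

#98B097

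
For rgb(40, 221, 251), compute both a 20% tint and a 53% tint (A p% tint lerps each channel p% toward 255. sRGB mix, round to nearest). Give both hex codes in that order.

20% tint:
  R: 40 + 0.2×(255−40) = 40 + 43 = 83 → 83
  G: 221 + 0.2×(255−221) = 221 + 6.8 = 227.8 → 228
  B: 251 + 0.2×(255−251) = 251 + 0.8 = 251.8 → 252
  → #53E4FC
53% tint:
  R: 40 + 0.53×(255−40) = 40 + 113.95 = 153.95 → 154
  G: 221 + 18.02 = 239.02 → 239
  B: 251 + 2.12 = 253.12 → 253
  → #9AEFFD

#53E4FC, #9AEFFD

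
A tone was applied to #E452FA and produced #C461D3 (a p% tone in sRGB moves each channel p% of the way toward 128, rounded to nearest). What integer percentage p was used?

32%

#E452FA is rgb(228, 82, 250); #C461D3 is rgb(196, 97, 211).
On the B channel (widest range): 211 ≈ 250 + (p/100)(128 − 250), so p ≈ 100×(211 − 250)/(128 − 250) = -3900/-122 = 31.97.
p = 32 reproduces all three channels after rounding.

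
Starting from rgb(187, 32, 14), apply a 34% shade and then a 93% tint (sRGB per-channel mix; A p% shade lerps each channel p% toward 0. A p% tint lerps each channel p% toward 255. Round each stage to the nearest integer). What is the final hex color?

#f6efee

Per channel, c → c + 0.34(0 − c):
  R: 187 + 0.34×(0−187) = 187 − 63.58 = 123.42 → 123
  G: 32 + 0.34×(0−32) = 32 − 10.88 = 21.12 → 21
  B: 14 + 0.34×(0−14) = 14 − 4.76 = 9.24 → 9
After the shade: rgb(123, 21, 9) = #7b1509.
Lerp each channel 93% toward 255:
  R: 123 + 122.76 = 245.76 → 246
  G: 21 + 0.93×(255−21) = 21 + 217.62 = 238.62 → 239
  B: 9 + 0.93×(255−9) = 9 + 228.78 = 237.78 → 238
rgb(246, 239, 238) = #f6efee.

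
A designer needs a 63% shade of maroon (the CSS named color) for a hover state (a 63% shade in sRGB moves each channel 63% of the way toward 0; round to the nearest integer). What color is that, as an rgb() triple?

CSS maroon is rgb(128, 0, 0).
Lerp each channel 63% toward 0:
  R: 128 + 0.63×(0−128) = 128 − 80.64 = 47.36 → 47
  G: 0 + 0 = 0 → 0
  B: 0 + 0 = 0 → 0

rgb(47, 0, 0)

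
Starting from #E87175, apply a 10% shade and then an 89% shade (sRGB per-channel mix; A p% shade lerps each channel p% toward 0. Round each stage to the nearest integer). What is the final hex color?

#170B0C

#E87175 is rgb(232, 113, 117).
Lerp each channel 10% toward 0:
  R: 232 + 0.1×(0−232) = 232 − 23.2 = 208.8 → 209
  G: 113 + 0.1×(0−113) = 113 − 11.3 = 101.7 → 102
  B: 117 + 0.1×(0−117) = 117 − 11.7 = 105.3 → 105
After the shade: rgb(209, 102, 105) = #D16669.
Per channel, c → c + 0.89(0 − c):
  R: 209 − 186.01 = 22.99 → 23
  G: 102 + 0.89×(0−102) = 102 − 90.78 = 11.22 → 11
  B: 105 + 0.89×(0−105) = 105 − 93.45 = 11.55 → 12
rgb(23, 11, 12) = #170B0C.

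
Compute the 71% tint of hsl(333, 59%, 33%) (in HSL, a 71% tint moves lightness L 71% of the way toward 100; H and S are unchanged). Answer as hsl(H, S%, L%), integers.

hsl(333, 59%, 81%)

L moves 71% from 33 toward 100: 33 + 47.57 = 80.57 → 81.
H and S are unchanged.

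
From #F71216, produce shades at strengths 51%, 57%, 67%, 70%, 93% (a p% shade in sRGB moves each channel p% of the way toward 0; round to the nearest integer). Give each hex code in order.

#79090B, #6A0809, #520607, #4A0507, #110102

#F71216 is rgb(247, 18, 22).
51%: (247 − 125.97 = 121.03→121, 18 − 9.18 = 8.82→9, 22 − 11.22 = 10.78→11) → #79090B
57%: (247 − 140.79 = 106.21→106, 18 − 10.26 = 7.74→8, 22 − 12.54 = 9.46→9) → #6A0809
67%: (247 − 165.49 = 81.51→82, 18 − 12.06 = 5.94→6, 22 − 14.74 = 7.26→7) → #520607
70%: (247 − 172.9 = 74.1→74, 18 − 12.6 = 5.4→5, 22 − 15.4 = 6.6→7) → #4A0507
93%: (247 − 229.71 = 17.29→17, 18 − 16.74 = 1.26→1, 22 − 20.46 = 1.54→2) → #110102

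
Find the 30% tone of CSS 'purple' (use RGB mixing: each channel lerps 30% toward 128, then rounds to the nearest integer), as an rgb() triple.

rgb(128, 38, 128)

CSS purple is rgb(128, 0, 128).
A 30% tone moves each channel 30% toward 128:
  R: 128 + 0 = 128 → 128
  G: 0 + 0.3×(128−0) = 0 + 38.4 = 38.4 → 38
  B: 128 + 0.3×(128−128) = 128 + 0 = 128 → 128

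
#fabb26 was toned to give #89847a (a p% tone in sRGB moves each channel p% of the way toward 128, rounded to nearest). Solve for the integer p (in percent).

93%

#fabb26 is rgb(250, 187, 38); #89847a is rgb(137, 132, 122).
On the R channel (widest range): 137 ≈ 250 + (p/100)(128 − 250), so p ≈ 100×(137 − 250)/(128 − 250) = -11300/-122 = 92.62.
p = 93 reproduces all three channels after rounding.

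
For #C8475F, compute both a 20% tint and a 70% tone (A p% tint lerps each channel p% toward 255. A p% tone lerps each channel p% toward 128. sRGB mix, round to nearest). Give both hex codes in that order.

#C8475F is rgb(200, 71, 95).
20% tint:
  R: 200 + 11 = 211 → 211
  G: 71 + 36.8 = 107.8 → 108
  B: 95 + 0.2×(255−95) = 95 + 32 = 127 → 127
  → #D36C7F
70% tone:
  R: 200 − 50.4 = 149.6 → 150
  G: 71 + 39.9 = 110.9 → 111
  B: 95 + 23.1 = 118.1 → 118
  → #966F76

#D36C7F, #966F76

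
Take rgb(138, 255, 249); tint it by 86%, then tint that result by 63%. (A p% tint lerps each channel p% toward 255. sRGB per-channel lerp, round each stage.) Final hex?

Per channel, c → c + 0.86(255 − c):
  R: 138 + 0.86×(255−138) = 138 + 100.62 = 238.62 → 239
  G: 255 + 0 = 255 → 255
  B: 249 + 5.16 = 254.16 → 254
After the tint: rgb(239, 255, 254) = #effffe.
Per channel, c → c + 0.63(255 − c):
  R: 239 + 10.08 = 249.08 → 249
  G: 255 + 0.63×(255−255) = 255 + 0 = 255 → 255
  B: 254 + 0.63×(255−254) = 254 + 0.63 = 254.63 → 255
rgb(249, 255, 255) = #f9ffff.

#f9ffff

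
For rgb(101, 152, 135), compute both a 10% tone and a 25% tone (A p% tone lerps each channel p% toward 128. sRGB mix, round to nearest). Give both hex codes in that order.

#689686, #6c9285

10% tone:
  R: 101 + 2.7 = 103.7 → 104
  G: 152 + 0.1×(128−152) = 152 − 2.4 = 149.6 → 150
  B: 135 − 0.7 = 134.3 → 134
  → #689686
25% tone:
  R: 101 + 0.25×(128−101) = 101 + 6.75 = 107.75 → 108
  G: 152 + 0.25×(128−152) = 152 − 6 = 146 → 146
  B: 135 + 0.25×(128−135) = 135 − 1.75 = 133.25 → 133
  → #6c9285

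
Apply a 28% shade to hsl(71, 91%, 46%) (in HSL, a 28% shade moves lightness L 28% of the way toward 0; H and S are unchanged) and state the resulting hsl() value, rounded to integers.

hsl(71, 91%, 33%)

L moves 28% from 46 toward 0: 46 − 12.88 = 33.12 → 33.
H and S are unchanged.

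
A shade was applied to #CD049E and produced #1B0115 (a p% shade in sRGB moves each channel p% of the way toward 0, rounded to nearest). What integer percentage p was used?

#CD049E is rgb(205, 4, 158); #1B0115 is rgb(27, 1, 21).
On the R channel (widest range): 27 ≈ 205 + (p/100)(0 − 205), so p ≈ 100×(27 − 205)/(0 − 205) = -17800/-205 = 86.83.
p = 87 reproduces all three channels after rounding.

87%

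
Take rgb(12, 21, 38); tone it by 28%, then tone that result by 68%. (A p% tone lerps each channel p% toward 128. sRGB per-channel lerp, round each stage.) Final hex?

#65676b

Per channel, c → c + 0.28(128 − c):
  R: 12 + 32.48 = 44.48 → 44
  G: 21 + 29.96 = 50.96 → 51
  B: 38 + 0.28×(128−38) = 38 + 25.2 = 63.2 → 63
After the tone: rgb(44, 51, 63) = #2c333f.
Per channel, c → c + 0.68(128 − c):
  R: 44 + 57.12 = 101.12 → 101
  G: 51 + 0.68×(128−51) = 51 + 52.36 = 103.36 → 103
  B: 63 + 44.2 = 107.2 → 107
rgb(101, 103, 107) = #65676b.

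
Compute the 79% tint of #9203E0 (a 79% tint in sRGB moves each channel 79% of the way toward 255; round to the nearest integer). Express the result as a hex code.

#E8CAF8

#9203E0 is rgb(146, 3, 224).
A 79% tint moves each channel 79% toward 255:
  R: 146 + 0.79×(255−146) = 146 + 86.11 = 232.11 → 232
  G: 3 + 0.79×(255−3) = 3 + 199.08 = 202.08 → 202
  B: 224 + 24.49 = 248.49 → 248
rgb(232, 202, 248) = #E8CAF8.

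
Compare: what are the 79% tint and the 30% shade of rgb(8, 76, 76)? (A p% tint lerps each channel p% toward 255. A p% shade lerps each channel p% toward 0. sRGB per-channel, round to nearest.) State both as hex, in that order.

79% tint:
  R: 8 + 0.79×(255−8) = 8 + 195.13 = 203.13 → 203
  G: 76 + 0.79×(255−76) = 76 + 141.41 = 217.41 → 217
  B: 76 + 0.79×(255−76) = 76 + 141.41 = 217.41 → 217
  → #CBD9D9
30% shade:
  R: 8 − 2.4 = 5.6 → 6
  G: 76 + 0.3×(0−76) = 76 − 22.8 = 53.2 → 53
  B: 76 + 0.3×(0−76) = 76 − 22.8 = 53.2 → 53
  → #063535

#CBD9D9, #063535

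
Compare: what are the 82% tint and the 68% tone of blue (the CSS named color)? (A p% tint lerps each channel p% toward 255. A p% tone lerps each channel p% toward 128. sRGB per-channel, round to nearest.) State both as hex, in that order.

CSS blue is rgb(0, 0, 255).
82% tint:
  R: 0 + 0.82×(255−0) = 0 + 209.1 = 209.1 → 209
  G: 0 + 0.82×(255−0) = 0 + 209.1 = 209.1 → 209
  B: 255 + 0.82×(255−255) = 255 + 0 = 255 → 255
  → #D1D1FF
68% tone:
  R: 0 + 0.68×(128−0) = 0 + 87.04 = 87.04 → 87
  G: 0 + 87.04 = 87.04 → 87
  B: 255 + 0.68×(128−255) = 255 − 86.36 = 168.64 → 169
  → #5757A9

#D1D1FF, #5757A9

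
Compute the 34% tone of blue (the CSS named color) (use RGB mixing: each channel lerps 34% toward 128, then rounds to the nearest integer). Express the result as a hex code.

#2C2CD4

CSS blue is rgb(0, 0, 255).
Lerp each channel 34% toward 128:
  R: 0 + 0.34×(128−0) = 0 + 43.52 = 43.52 → 44
  G: 0 + 0.34×(128−0) = 0 + 43.52 = 43.52 → 44
  B: 255 − 43.18 = 211.82 → 212
rgb(44, 44, 212) = #2C2CD4.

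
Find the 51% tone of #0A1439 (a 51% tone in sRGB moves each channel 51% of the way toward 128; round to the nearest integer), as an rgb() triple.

#0A1439 is rgb(10, 20, 57).
A 51% tone moves each channel 51% toward 128:
  R: 10 + 60.18 = 70.18 → 70
  G: 20 + 55.08 = 75.08 → 75
  B: 57 + 36.21 = 93.21 → 93

rgb(70, 75, 93)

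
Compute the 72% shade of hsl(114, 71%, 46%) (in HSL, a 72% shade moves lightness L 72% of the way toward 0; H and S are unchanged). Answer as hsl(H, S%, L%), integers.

L moves 72% from 46 toward 0: 46 − 33.12 = 12.88 → 13.
H and S are unchanged.

hsl(114, 71%, 13%)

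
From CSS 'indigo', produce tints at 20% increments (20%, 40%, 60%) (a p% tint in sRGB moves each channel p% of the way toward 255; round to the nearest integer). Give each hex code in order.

#6F339B, #9366B4, #B799CD

CSS indigo is rgb(75, 0, 130).
20%: (75 + 36 = 111→111, 0 + 51 = 51→51, 130 + 25 = 155→155) → #6F339B
40%: (75 + 72 = 147→147, 0 + 102 = 102→102, 130 + 50 = 180→180) → #9366B4
60%: (75 + 108 = 183→183, 0 + 153 = 153→153, 130 + 75 = 205→205) → #B799CD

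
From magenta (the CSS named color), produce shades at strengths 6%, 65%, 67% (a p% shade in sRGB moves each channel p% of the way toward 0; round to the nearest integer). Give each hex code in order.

#F000F0, #590059, #540054

CSS magenta is rgb(255, 0, 255).
6%: (255 − 15.3 = 239.7→240, 0→0, 255 − 15.3 = 239.7→240) → #F000F0
65%: (255 − 165.75 = 89.25→89, 0→0, 255 − 165.75 = 89.25→89) → #590059
67%: (255 − 170.85 = 84.15→84, 0→0, 255 − 170.85 = 84.15→84) → #540054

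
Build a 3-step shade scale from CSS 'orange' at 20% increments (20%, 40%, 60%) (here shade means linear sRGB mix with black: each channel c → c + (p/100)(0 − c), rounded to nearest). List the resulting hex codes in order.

CSS orange is rgb(255, 165, 0).
20%: (255 − 51 = 204→204, 165 − 33 = 132→132, 0→0) → #cc8400
40%: (255 − 102 = 153→153, 165 − 66 = 99→99, 0→0) → #996300
60%: (255 − 153 = 102→102, 165 − 99 = 66→66, 0→0) → #664200

#cc8400, #996300, #664200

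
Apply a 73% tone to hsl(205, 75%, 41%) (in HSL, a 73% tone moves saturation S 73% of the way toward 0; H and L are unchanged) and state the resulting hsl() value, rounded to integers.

hsl(205, 20%, 41%)

S moves 73% from 75 toward 0: 75 − 54.75 = 20.25 → 20.
H and L are unchanged.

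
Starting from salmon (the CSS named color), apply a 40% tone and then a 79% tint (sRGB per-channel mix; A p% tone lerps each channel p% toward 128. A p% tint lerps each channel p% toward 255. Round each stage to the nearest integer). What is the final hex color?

#f4e4e3

CSS salmon is rgb(250, 128, 114).
A 40% tone moves each channel 40% toward 128:
  R: 250 + 0.4×(128−250) = 250 − 48.8 = 201.2 → 201
  G: 128 + 0 = 128 → 128
  B: 114 + 5.6 = 119.6 → 120
After the tone: rgb(201, 128, 120) = #c98078.
Lerp each channel 79% toward 255:
  R: 201 + 42.66 = 243.66 → 244
  G: 128 + 0.79×(255−128) = 128 + 100.33 = 228.33 → 228
  B: 120 + 0.79×(255−120) = 120 + 106.65 = 226.65 → 227
rgb(244, 228, 227) = #f4e4e3.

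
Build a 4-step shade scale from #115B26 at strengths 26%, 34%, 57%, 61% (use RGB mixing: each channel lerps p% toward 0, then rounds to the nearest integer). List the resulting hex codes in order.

#115B26 is rgb(17, 91, 38).
26%: (17 − 4.42 = 12.58→13, 91 − 23.66 = 67.34→67, 38 − 9.88 = 28.12→28) → #0D431C
34%: (17 − 5.78 = 11.22→11, 91 − 30.94 = 60.06→60, 38 − 12.92 = 25.08→25) → #0B3C19
57%: (17 − 9.69 = 7.31→7, 91 − 51.87 = 39.13→39, 38 − 21.66 = 16.34→16) → #072710
61%: (17 − 10.37 = 6.63→7, 91 − 55.51 = 35.49→35, 38 − 23.18 = 14.82→15) → #07230F

#0D431C, #0B3C19, #072710, #07230F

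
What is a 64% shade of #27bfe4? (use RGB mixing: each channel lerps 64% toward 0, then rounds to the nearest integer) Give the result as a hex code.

#27bfe4 is rgb(39, 191, 228).
Lerp each channel 64% toward 0:
  R: 39 − 24.96 = 14.04 → 14
  G: 191 + 0.64×(0−191) = 191 − 122.24 = 68.76 → 69
  B: 228 + 0.64×(0−228) = 228 − 145.92 = 82.08 → 82
rgb(14, 69, 82) = #0e4552.

#0e4552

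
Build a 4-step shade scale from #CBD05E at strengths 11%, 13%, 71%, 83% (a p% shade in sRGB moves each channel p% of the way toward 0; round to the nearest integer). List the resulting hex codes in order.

#CBD05E is rgb(203, 208, 94).
11%: (203 − 22.33 = 180.67→181, 208 − 22.88 = 185.12→185, 94 − 10.34 = 83.66→84) → #B5B954
13%: (203 − 26.39 = 176.61→177, 208 − 27.04 = 180.96→181, 94 − 12.22 = 81.78→82) → #B1B552
71%: (203 − 144.13 = 58.87→59, 208 − 147.68 = 60.32→60, 94 − 66.74 = 27.26→27) → #3B3C1B
83%: (203 − 168.49 = 34.51→35, 208 − 172.64 = 35.36→35, 94 − 78.02 = 15.98→16) → #232310

#B5B954, #B1B552, #3B3C1B, #232310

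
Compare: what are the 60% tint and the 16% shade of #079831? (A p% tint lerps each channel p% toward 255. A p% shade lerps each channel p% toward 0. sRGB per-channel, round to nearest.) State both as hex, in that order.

#079831 is rgb(7, 152, 49).
60% tint:
  R: 7 + 0.6×(255−7) = 7 + 148.8 = 155.8 → 156
  G: 152 + 61.8 = 213.8 → 214
  B: 49 + 0.6×(255−49) = 49 + 123.6 = 172.6 → 173
  → #9CD6AD
16% shade:
  R: 7 + 0.16×(0−7) = 7 − 1.12 = 5.88 → 6
  G: 152 − 24.32 = 127.68 → 128
  B: 49 + 0.16×(0−49) = 49 − 7.84 = 41.16 → 41
  → #068029

#9CD6AD, #068029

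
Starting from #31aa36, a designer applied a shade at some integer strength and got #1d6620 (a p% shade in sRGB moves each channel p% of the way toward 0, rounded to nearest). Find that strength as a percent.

40%

#31aa36 is rgb(49, 170, 54); #1d6620 is rgb(29, 102, 32).
On the G channel (widest range): 102 ≈ 170 + (p/100)(0 − 170), so p ≈ 100×(102 − 170)/(0 − 170) = -6800/-170 = 40.00.
p = 40 reproduces all three channels after rounding.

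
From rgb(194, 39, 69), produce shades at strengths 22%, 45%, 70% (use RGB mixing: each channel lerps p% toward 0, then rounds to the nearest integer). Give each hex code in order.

#971e36, #6b1526, #3a0c15

22%: (194 − 42.68 = 151.32→151, 39 − 8.58 = 30.42→30, 69 − 15.18 = 53.82→54) → #971e36
45%: (194 − 87.3 = 106.7→107, 39 − 17.55 = 21.45→21, 69 − 31.05 = 37.95→38) → #6b1526
70%: (194 − 135.8 = 58.2→58, 39 − 27.3 = 11.7→12, 69 − 48.3 = 20.7→21) → #3a0c15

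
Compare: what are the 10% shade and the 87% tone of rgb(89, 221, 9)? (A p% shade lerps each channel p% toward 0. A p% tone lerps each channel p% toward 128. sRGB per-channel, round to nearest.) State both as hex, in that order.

#50c708, #7b8c71

10% shade:
  R: 89 − 8.9 = 80.1 → 80
  G: 221 − 22.1 = 198.9 → 199
  B: 9 − 0.9 = 8.1 → 8
  → #50c708
87% tone:
  R: 89 + 0.87×(128−89) = 89 + 33.93 = 122.93 → 123
  G: 221 − 80.91 = 140.09 → 140
  B: 9 + 0.87×(128−9) = 9 + 103.53 = 112.53 → 113
  → #7b8c71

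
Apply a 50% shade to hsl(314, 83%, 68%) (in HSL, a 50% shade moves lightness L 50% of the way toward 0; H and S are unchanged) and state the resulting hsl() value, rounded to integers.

hsl(314, 83%, 34%)

L moves 50% from 68 toward 0: 68 − 34 = 34 → 34.
H and S are unchanged.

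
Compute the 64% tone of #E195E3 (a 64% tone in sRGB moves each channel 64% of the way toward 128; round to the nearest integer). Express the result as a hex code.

#E195E3 is rgb(225, 149, 227).
Lerp each channel 64% toward 128:
  R: 225 + 0.64×(128−225) = 225 − 62.08 = 162.92 → 163
  G: 149 + 0.64×(128−149) = 149 − 13.44 = 135.56 → 136
  B: 227 + 0.64×(128−227) = 227 − 63.36 = 163.64 → 164
rgb(163, 136, 164) = #A388A4.

#A388A4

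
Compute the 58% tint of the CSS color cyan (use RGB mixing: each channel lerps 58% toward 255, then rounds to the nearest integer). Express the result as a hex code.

#94FFFF

CSS cyan is rgb(0, 255, 255).
Per channel, c → c + 0.58(255 − c):
  R: 0 + 147.9 = 147.9 → 148
  G: 255 + 0.58×(255−255) = 255 + 0 = 255 → 255
  B: 255 + 0.58×(255−255) = 255 + 0 = 255 → 255
rgb(148, 255, 255) = #94FFFF.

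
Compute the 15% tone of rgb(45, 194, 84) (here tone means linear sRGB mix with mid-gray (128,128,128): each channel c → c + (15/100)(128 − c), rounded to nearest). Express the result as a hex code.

Per channel, c → c + 0.15(128 − c):
  R: 45 + 0.15×(128−45) = 45 + 12.45 = 57.45 → 57
  G: 194 + 0.15×(128−194) = 194 − 9.9 = 184.1 → 184
  B: 84 + 0.15×(128−84) = 84 + 6.6 = 90.6 → 91
rgb(57, 184, 91) = #39B85B.

#39B85B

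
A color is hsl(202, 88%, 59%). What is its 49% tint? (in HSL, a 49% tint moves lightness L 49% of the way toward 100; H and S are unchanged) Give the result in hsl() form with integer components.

L moves 49% from 59 toward 100: 59 + 20.09 = 79.09 → 79.
H and S are unchanged.

hsl(202, 88%, 79%)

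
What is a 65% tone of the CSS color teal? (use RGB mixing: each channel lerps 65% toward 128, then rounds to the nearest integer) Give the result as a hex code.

CSS teal is rgb(0, 128, 128).
A 65% tone moves each channel 65% toward 128:
  R: 0 + 0.65×(128−0) = 0 + 83.2 = 83.2 → 83
  G: 128 + 0 = 128 → 128
  B: 128 + 0.65×(128−128) = 128 + 0 = 128 → 128
rgb(83, 128, 128) = #538080.

#538080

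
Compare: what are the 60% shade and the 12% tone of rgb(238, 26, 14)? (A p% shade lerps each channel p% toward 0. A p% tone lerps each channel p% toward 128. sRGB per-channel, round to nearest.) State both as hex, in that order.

60% shade:
  R: 238 − 142.8 = 95.2 → 95
  G: 26 − 15.6 = 10.4 → 10
  B: 14 + 0.6×(0−14) = 14 − 8.4 = 5.6 → 6
  → #5f0a06
12% tone:
  R: 238 + 0.12×(128−238) = 238 − 13.2 = 224.8 → 225
  G: 26 + 12.24 = 38.24 → 38
  B: 14 + 13.68 = 27.68 → 28
  → #e1261c

#5f0a06, #e1261c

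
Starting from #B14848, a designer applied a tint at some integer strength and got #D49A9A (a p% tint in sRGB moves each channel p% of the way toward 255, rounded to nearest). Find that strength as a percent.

45%

#B14848 is rgb(177, 72, 72); #D49A9A is rgb(212, 154, 154).
On the G channel (widest range): 154 ≈ 72 + (p/100)(255 − 72), so p ≈ 100×(154 − 72)/(255 − 72) = 8200/183 = 44.81.
p = 45 reproduces all three channels after rounding.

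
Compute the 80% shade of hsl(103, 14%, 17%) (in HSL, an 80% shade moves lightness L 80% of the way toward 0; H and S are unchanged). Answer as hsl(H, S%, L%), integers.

L moves 80% from 17 toward 0: 17 − 13.6 = 3.4 → 3.
H and S are unchanged.

hsl(103, 14%, 3%)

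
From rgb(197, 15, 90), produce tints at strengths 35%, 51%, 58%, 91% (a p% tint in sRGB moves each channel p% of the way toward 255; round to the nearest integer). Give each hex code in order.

35%: (197 + 20.3 = 217.3→217, 15 + 84 = 99→99, 90 + 57.75 = 147.75→148) → #d96394
51%: (197 + 29.58 = 226.58→227, 15 + 122.4 = 137.4→137, 90 + 84.15 = 174.15→174) → #e389ae
58%: (197 + 33.64 = 230.64→231, 15 + 139.2 = 154.2→154, 90 + 95.7 = 185.7→186) → #e79aba
91%: (197 + 52.78 = 249.78→250, 15 + 218.4 = 233.4→233, 90 + 150.15 = 240.15→240) → #fae9f0

#d96394, #e389ae, #e79aba, #fae9f0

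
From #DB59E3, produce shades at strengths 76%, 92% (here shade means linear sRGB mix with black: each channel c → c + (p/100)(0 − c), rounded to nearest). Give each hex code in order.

#351536, #120712

#DB59E3 is rgb(219, 89, 227).
76%: (219 − 166.44 = 52.56→53, 89 − 67.64 = 21.36→21, 227 − 172.52 = 54.48→54) → #351536
92%: (219 − 201.48 = 17.52→18, 89 − 81.88 = 7.12→7, 227 − 208.84 = 18.16→18) → #120712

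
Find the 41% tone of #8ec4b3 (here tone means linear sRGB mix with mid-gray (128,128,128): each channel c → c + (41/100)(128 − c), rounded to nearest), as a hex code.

#8ec4b3 is rgb(142, 196, 179).
Per channel, c → c + 0.41(128 − c):
  R: 142 + 0.41×(128−142) = 142 − 5.74 = 136.26 → 136
  G: 196 + 0.41×(128−196) = 196 − 27.88 = 168.12 → 168
  B: 179 + 0.41×(128−179) = 179 − 20.91 = 158.09 → 158
rgb(136, 168, 158) = #88a89e.

#88a89e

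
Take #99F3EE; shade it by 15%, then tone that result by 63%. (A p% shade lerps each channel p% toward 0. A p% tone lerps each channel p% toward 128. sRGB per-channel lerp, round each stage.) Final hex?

#819D9B

#99F3EE is rgb(153, 243, 238).
A 15% shade moves each channel 15% toward 0:
  R: 153 + 0.15×(0−153) = 153 − 22.95 = 130.05 → 130
  G: 243 + 0.15×(0−243) = 243 − 36.45 = 206.55 → 207
  B: 238 − 35.7 = 202.3 → 202
After the shade: rgb(130, 207, 202) = #82CFCA.
A 63% tone moves each channel 63% toward 128:
  R: 130 − 1.26 = 128.74 → 129
  G: 207 + 0.63×(128−207) = 207 − 49.77 = 157.23 → 157
  B: 202 + 0.63×(128−202) = 202 − 46.62 = 155.38 → 155
rgb(129, 157, 155) = #819D9B.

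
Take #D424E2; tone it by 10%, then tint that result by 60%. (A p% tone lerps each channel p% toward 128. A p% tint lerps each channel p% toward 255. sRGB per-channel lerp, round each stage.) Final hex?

#EBABEF

#D424E2 is rgb(212, 36, 226).
Lerp each channel 10% toward 128:
  R: 212 + 0.1×(128−212) = 212 − 8.4 = 203.6 → 204
  G: 36 + 9.2 = 45.2 → 45
  B: 226 + 0.1×(128−226) = 226 − 9.8 = 216.2 → 216
After the tone: rgb(204, 45, 216) = #CC2DD8.
A 60% tint moves each channel 60% toward 255:
  R: 204 + 0.6×(255−204) = 204 + 30.6 = 234.6 → 235
  G: 45 + 126 = 171 → 171
  B: 216 + 23.4 = 239.4 → 239
rgb(235, 171, 239) = #EBABEF.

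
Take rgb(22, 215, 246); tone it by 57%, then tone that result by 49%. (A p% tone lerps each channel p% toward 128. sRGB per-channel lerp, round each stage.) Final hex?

#69939a

Lerp each channel 57% toward 128:
  R: 22 + 0.57×(128−22) = 22 + 60.42 = 82.42 → 82
  G: 215 + 0.57×(128−215) = 215 − 49.59 = 165.41 → 165
  B: 246 − 67.26 = 178.74 → 179
After the tone: rgb(82, 165, 179) = #52a5b3.
Per channel, c → c + 0.49(128 − c):
  R: 82 + 0.49×(128−82) = 82 + 22.54 = 104.54 → 105
  G: 165 − 18.13 = 146.87 → 147
  B: 179 + 0.49×(128−179) = 179 − 24.99 = 154.01 → 154
rgb(105, 147, 154) = #69939a.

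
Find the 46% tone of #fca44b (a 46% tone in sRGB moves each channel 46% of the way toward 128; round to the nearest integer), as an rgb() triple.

rgb(195, 147, 99)

#fca44b is rgb(252, 164, 75).
Per channel, c → c + 0.46(128 − c):
  R: 252 + 0.46×(128−252) = 252 − 57.04 = 194.96 → 195
  G: 164 − 16.56 = 147.44 → 147
  B: 75 + 24.38 = 99.38 → 99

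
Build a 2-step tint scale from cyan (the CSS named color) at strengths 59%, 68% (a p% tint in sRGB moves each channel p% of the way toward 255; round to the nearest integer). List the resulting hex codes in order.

#96ffff, #adffff

CSS cyan is rgb(0, 255, 255).
59%: (0 + 150.45 = 150.45→150, 255→255, 255→255) → #96ffff
68%: (0 + 173.4 = 173.4→173, 255→255, 255→255) → #adffff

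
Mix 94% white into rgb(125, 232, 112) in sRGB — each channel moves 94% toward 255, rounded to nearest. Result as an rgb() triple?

Per channel, c → c + 0.94(255 − c):
  R: 125 + 0.94×(255−125) = 125 + 122.2 = 247.2 → 247
  G: 232 + 0.94×(255−232) = 232 + 21.62 = 253.62 → 254
  B: 112 + 0.94×(255−112) = 112 + 134.42 = 246.42 → 246

rgb(247, 254, 246)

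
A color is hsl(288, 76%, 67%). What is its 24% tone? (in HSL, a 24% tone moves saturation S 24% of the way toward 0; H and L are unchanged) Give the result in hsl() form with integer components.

hsl(288, 58%, 67%)

S moves 24% from 76 toward 0: 76 − 18.24 = 57.76 → 58.
H and L are unchanged.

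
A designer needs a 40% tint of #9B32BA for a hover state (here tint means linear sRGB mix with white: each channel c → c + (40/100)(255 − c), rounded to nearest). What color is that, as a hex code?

#C384D6

#9B32BA is rgb(155, 50, 186).
A 40% tint moves each channel 40% toward 255:
  R: 155 + 40 = 195 → 195
  G: 50 + 82 = 132 → 132
  B: 186 + 0.4×(255−186) = 186 + 27.6 = 213.6 → 214
rgb(195, 132, 214) = #C384D6.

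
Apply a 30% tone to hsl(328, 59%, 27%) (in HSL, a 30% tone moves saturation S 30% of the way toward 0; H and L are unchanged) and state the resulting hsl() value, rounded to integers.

hsl(328, 41%, 27%)

S moves 30% from 59 toward 0: 59 − 17.7 = 41.3 → 41.
H and L are unchanged.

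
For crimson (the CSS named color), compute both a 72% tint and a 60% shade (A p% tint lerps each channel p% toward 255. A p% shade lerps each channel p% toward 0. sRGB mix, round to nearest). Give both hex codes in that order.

CSS crimson is rgb(220, 20, 60).
72% tint:
  R: 220 + 0.72×(255−220) = 220 + 25.2 = 245.2 → 245
  G: 20 + 0.72×(255−20) = 20 + 169.2 = 189.2 → 189
  B: 60 + 0.72×(255−60) = 60 + 140.4 = 200.4 → 200
  → #F5BDC8
60% shade:
  R: 220 + 0.6×(0−220) = 220 − 132 = 88 → 88
  G: 20 + 0.6×(0−20) = 20 − 12 = 8 → 8
  B: 60 − 36 = 24 → 24
  → #580818

#F5BDC8, #580818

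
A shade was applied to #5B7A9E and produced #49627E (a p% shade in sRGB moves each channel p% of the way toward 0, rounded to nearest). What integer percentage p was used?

#5B7A9E is rgb(91, 122, 158); #49627E is rgb(73, 98, 126).
On the B channel (widest range): 126 ≈ 158 + (p/100)(0 − 158), so p ≈ 100×(126 − 158)/(0 − 158) = -3200/-158 = 20.25.
p = 20 reproduces all three channels after rounding.

20%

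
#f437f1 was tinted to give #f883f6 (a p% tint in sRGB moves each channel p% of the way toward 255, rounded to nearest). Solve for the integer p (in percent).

#f437f1 is rgb(244, 55, 241); #f883f6 is rgb(248, 131, 246).
On the G channel (widest range): 131 ≈ 55 + (p/100)(255 − 55), so p ≈ 100×(131 − 55)/(255 − 55) = 7600/200 = 38.00.
p = 38 reproduces all three channels after rounding.

38%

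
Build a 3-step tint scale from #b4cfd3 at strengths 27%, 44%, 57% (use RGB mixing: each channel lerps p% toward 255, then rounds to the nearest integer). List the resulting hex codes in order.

#c8dcdf, #d5e4e6, #dfeaec

#b4cfd3 is rgb(180, 207, 211).
27%: (180 + 20.25 = 200.25→200, 207 + 12.96 = 219.96→220, 211 + 11.88 = 222.88→223) → #c8dcdf
44%: (180 + 33 = 213→213, 207 + 21.12 = 228.12→228, 211 + 19.36 = 230.36→230) → #d5e4e6
57%: (180 + 42.75 = 222.75→223, 207 + 27.36 = 234.36→234, 211 + 25.08 = 236.08→236) → #dfeaec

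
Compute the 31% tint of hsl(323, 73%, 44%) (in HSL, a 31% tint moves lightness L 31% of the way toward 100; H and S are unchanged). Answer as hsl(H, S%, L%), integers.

L moves 31% from 44 toward 100: 44 + 17.36 = 61.36 → 61.
H and S are unchanged.

hsl(323, 73%, 61%)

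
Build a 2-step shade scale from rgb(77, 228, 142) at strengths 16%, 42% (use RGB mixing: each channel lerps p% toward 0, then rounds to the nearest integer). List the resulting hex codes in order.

16%: (77 − 12.32 = 64.68→65, 228 − 36.48 = 191.52→192, 142 − 22.72 = 119.28→119) → #41C077
42%: (77 − 32.34 = 44.66→45, 228 − 95.76 = 132.24→132, 142 − 59.64 = 82.36→82) → #2D8452

#41C077, #2D8452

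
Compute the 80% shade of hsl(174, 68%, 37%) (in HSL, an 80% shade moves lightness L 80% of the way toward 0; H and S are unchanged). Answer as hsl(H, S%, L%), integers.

hsl(174, 68%, 7%)

L moves 80% from 37 toward 0: 37 − 29.6 = 7.4 → 7.
H and S are unchanged.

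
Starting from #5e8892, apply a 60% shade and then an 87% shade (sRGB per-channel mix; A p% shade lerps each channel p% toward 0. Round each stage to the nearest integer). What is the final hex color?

#050708

#5e8892 is rgb(94, 136, 146).
Lerp each channel 60% toward 0:
  R: 94 + 0.6×(0−94) = 94 − 56.4 = 37.6 → 38
  G: 136 + 0.6×(0−136) = 136 − 81.6 = 54.4 → 54
  B: 146 + 0.6×(0−146) = 146 − 87.6 = 58.4 → 58
After the shade: rgb(38, 54, 58) = #26363a.
Per channel, c → c + 0.87(0 − c):
  R: 38 + 0.87×(0−38) = 38 − 33.06 = 4.94 → 5
  G: 54 + 0.87×(0−54) = 54 − 46.98 = 7.02 → 7
  B: 58 + 0.87×(0−58) = 58 − 50.46 = 7.54 → 8
rgb(5, 7, 8) = #050708.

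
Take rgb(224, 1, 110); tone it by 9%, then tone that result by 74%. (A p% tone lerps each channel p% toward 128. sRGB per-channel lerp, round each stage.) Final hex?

Per channel, c → c + 0.09(128 − c):
  R: 224 − 8.64 = 215.36 → 215
  G: 1 + 0.09×(128−1) = 1 + 11.43 = 12.43 → 12
  B: 110 + 0.09×(128−110) = 110 + 1.62 = 111.62 → 112
After the tone: rgb(215, 12, 112) = #D70C70.
Per channel, c → c + 0.74(128 − c):
  R: 215 + 0.74×(128−215) = 215 − 64.38 = 150.62 → 151
  G: 12 + 85.84 = 97.84 → 98
  B: 112 + 0.74×(128−112) = 112 + 11.84 = 123.84 → 124
rgb(151, 98, 124) = #97627C.

#97627C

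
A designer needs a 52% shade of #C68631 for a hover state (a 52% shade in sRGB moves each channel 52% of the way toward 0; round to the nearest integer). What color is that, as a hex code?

#5F4018

#C68631 is rgb(198, 134, 49).
Per channel, c → c + 0.52(0 − c):
  R: 198 + 0.52×(0−198) = 198 − 102.96 = 95.04 → 95
  G: 134 + 0.52×(0−134) = 134 − 69.68 = 64.32 → 64
  B: 49 + 0.52×(0−49) = 49 − 25.48 = 23.52 → 24
rgb(95, 64, 24) = #5F4018.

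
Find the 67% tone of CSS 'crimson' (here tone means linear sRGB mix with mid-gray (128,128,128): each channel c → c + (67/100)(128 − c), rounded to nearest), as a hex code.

#9E5C6A

CSS crimson is rgb(220, 20, 60).
Per channel, c → c + 0.67(128 − c):
  R: 220 − 61.64 = 158.36 → 158
  G: 20 + 0.67×(128−20) = 20 + 72.36 = 92.36 → 92
  B: 60 + 0.67×(128−60) = 60 + 45.56 = 105.56 → 106
rgb(158, 92, 106) = #9E5C6A.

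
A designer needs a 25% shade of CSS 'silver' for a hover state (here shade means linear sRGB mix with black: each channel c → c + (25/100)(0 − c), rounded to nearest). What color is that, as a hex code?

CSS silver is rgb(192, 192, 192).
Per channel, c → c + 0.25(0 − c):
  R: 192 − 48 = 144 → 144
  G: 192 + 0.25×(0−192) = 192 − 48 = 144 → 144
  B: 192 − 48 = 144 → 144
rgb(144, 144, 144) = #909090.

#909090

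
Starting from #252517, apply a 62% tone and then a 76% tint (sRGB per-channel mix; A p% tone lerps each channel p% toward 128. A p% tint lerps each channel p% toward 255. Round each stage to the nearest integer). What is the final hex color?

#252517 is rgb(37, 37, 23).
Lerp each channel 62% toward 128:
  R: 37 + 56.42 = 93.42 → 93
  G: 37 + 0.62×(128−37) = 37 + 56.42 = 93.42 → 93
  B: 23 + 65.1 = 88.1 → 88
After the tone: rgb(93, 93, 88) = #5d5d58.
A 76% tint moves each channel 76% toward 255:
  R: 93 + 0.76×(255−93) = 93 + 123.12 = 216.12 → 216
  G: 93 + 0.76×(255−93) = 93 + 123.12 = 216.12 → 216
  B: 88 + 0.76×(255−88) = 88 + 126.92 = 214.92 → 215
rgb(216, 216, 215) = #d8d8d7.

#d8d8d7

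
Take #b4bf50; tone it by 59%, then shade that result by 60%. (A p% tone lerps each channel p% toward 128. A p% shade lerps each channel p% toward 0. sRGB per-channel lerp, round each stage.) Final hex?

#b4bf50 is rgb(180, 191, 80).
Lerp each channel 59% toward 128:
  R: 180 + 0.59×(128−180) = 180 − 30.68 = 149.32 → 149
  G: 191 + 0.59×(128−191) = 191 − 37.17 = 153.83 → 154
  B: 80 + 0.59×(128−80) = 80 + 28.32 = 108.32 → 108
After the tone: rgb(149, 154, 108) = #959a6c.
Per channel, c → c + 0.6(0 − c):
  R: 149 + 0.6×(0−149) = 149 − 89.4 = 59.6 → 60
  G: 154 − 92.4 = 61.6 → 62
  B: 108 + 0.6×(0−108) = 108 − 64.8 = 43.2 → 43
rgb(60, 62, 43) = #3c3e2b.

#3c3e2b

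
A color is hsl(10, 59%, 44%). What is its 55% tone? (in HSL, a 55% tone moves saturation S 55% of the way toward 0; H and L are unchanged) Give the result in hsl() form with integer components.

S moves 55% from 59 toward 0: 59 − 32.45 = 26.55 → 27.
H and L are unchanged.

hsl(10, 27%, 44%)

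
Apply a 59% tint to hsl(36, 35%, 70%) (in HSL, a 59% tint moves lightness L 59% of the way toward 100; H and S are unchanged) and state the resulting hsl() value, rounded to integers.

L moves 59% from 70 toward 100: 70 + 17.7 = 87.7 → 88.
H and S are unchanged.

hsl(36, 35%, 88%)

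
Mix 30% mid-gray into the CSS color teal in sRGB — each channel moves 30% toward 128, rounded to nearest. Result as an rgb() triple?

rgb(38, 128, 128)

CSS teal is rgb(0, 128, 128).
A 30% tone moves each channel 30% toward 128:
  R: 0 + 38.4 = 38.4 → 38
  G: 128 + 0.3×(128−128) = 128 + 0 = 128 → 128
  B: 128 + 0.3×(128−128) = 128 + 0 = 128 → 128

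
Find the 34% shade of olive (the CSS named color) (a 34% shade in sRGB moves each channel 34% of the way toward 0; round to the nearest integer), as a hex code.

#545400

CSS olive is rgb(128, 128, 0).
Per channel, c → c + 0.34(0 − c):
  R: 128 − 43.52 = 84.48 → 84
  G: 128 + 0.34×(0−128) = 128 − 43.52 = 84.48 → 84
  B: 0 + 0 = 0 → 0
rgb(84, 84, 0) = #545400.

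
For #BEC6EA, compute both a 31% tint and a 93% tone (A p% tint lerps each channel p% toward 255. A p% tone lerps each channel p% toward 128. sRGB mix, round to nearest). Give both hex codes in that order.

#BEC6EA is rgb(190, 198, 234).
31% tint:
  R: 190 + 0.31×(255−190) = 190 + 20.15 = 210.15 → 210
  G: 198 + 0.31×(255−198) = 198 + 17.67 = 215.67 → 216
  B: 234 + 6.51 = 240.51 → 241
  → #D2D8F1
93% tone:
  R: 190 + 0.93×(128−190) = 190 − 57.66 = 132.34 → 132
  G: 198 + 0.93×(128−198) = 198 − 65.1 = 132.9 → 133
  B: 234 + 0.93×(128−234) = 234 − 98.58 = 135.42 → 135
  → #848587

#D2D8F1, #848587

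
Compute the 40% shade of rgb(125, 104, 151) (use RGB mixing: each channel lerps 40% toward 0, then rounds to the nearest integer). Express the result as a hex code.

#4B3E5B

A 40% shade moves each channel 40% toward 0:
  R: 125 − 50 = 75 → 75
  G: 104 + 0.4×(0−104) = 104 − 41.6 = 62.4 → 62
  B: 151 + 0.4×(0−151) = 151 − 60.4 = 90.6 → 91
rgb(75, 62, 91) = #4B3E5B.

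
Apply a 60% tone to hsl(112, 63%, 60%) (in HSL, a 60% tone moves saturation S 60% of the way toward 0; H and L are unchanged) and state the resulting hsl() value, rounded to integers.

hsl(112, 25%, 60%)

S moves 60% from 63 toward 0: 63 − 37.8 = 25.2 → 25.
H and L are unchanged.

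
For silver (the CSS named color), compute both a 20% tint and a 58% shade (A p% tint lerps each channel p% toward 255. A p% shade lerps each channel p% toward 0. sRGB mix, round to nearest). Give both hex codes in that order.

#CDCDCD, #515151

CSS silver is rgb(192, 192, 192).
20% tint:
  R: 192 + 0.2×(255−192) = 192 + 12.6 = 204.6 → 205
  G: 192 + 0.2×(255−192) = 192 + 12.6 = 204.6 → 205
  B: 192 + 0.2×(255−192) = 192 + 12.6 = 204.6 → 205
  → #CDCDCD
58% shade:
  R: 192 + 0.58×(0−192) = 192 − 111.36 = 80.64 → 81
  G: 192 + 0.58×(0−192) = 192 − 111.36 = 80.64 → 81
  B: 192 − 111.36 = 80.64 → 81
  → #515151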